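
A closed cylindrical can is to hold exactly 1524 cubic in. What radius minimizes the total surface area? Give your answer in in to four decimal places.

6.2364

With radius r and height h, πr²h = 1524 so h = 1524/(πr²), and S(r) = 2πr² + 2πrh = 2πr² + 2·1524/r.
S'(r) = 4πr − 2·1524/r² = 0 ⇒ r³ = 1524/(2π), so r ≈ 6.2364 and h = 2r ≈ 12.4728.
S''(r) = 4π + 4·1524/r³ > 0, so this is the minimum; S ≈ 733.1135.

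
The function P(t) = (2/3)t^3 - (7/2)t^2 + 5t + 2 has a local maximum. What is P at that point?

25/6

P'(t) = 2t^2 - 7t + 5 = 0 at t = 1, 5/2.
P''(t) = 4t - 7. P''(1) = -3 < 0 ⇒ local maximum; P''(5/2) = 3 > 0 ⇒ local minimum.
The local maximum is P(1) = 25/6.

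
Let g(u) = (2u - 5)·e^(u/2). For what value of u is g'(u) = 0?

1/2

g'(u) = 2·e^(u/2) + (2u - 5)·(1/2)·e^(u/2) = (u - 1/2)·e^(u/2). Since e^(u/2) > 0, the only critical point is u = 1/2.
g''(1/2) has the same sign as 1 > 0, so this is a local minimum.
g(1/2) = (-4)·e^(1/4) ≈ -5.1361.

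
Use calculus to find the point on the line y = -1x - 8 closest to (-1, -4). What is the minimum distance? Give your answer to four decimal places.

Minimize D(x)^2 = (x + 1)^2 + (-x - 4)^2.
d/dx[D^2] = 2(x + 1) + 2·(-1)·(-x - 4) = 0 ⇒ x = -5/2.
Then y = -11/2 and the distance is √(9/2) ≈ 2.1213.

2.1213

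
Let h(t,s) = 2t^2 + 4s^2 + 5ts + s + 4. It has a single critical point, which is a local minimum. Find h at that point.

26/7

∂h/∂t = 4t + 5s = 0 and ∂h/∂s = 5t + 8s + 1 = 0, so (t, s) = (5/7, -4/7).
The Hessian has h_{tt} = 4, h_{ss} = 8, h_{ts} = 5, giving D = 7 > 0 with h_{tt} > 0, so the point is a local minimum.
h(5/7, -4/7) = 26/7.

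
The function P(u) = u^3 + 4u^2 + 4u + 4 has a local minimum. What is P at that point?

76/27

P'(u) = 3u^2 + 8u + 4. Setting P'(u) = 0 gives u ∈ {-2, -2/3}.
Since P''(u) = 6u + 8, we get P''(-2) = -4 < 0 ⇒ local maximum; P''(-2/3) = 4 > 0 ⇒ local minimum.
Thus P has its local minimum at u = -2/3, with value 76/27.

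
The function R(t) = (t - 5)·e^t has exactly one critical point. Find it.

4

R'(t) = 1·e^t + (t - 5)·1·e^t = (t - 4)·e^t. Since e^t > 0, the only critical point is t = 4.
R''(4) has the same sign as 1 > 0, so this is a local minimum.
R(4) = (-1)·e^(4) ≈ -54.5982.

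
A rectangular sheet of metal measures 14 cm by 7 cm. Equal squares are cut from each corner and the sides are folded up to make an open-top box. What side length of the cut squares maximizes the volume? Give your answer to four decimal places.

1.4793

With cut size x, the volume is V(x) = x(14 − 2x)(7 − 2x) for 0 < x < 3.5.
V'(x) = 12x^2 − 84x + 98. Setting V'(x) = 0 gives x ≈ 1.4793 (the root in (0, 3.5)).
V''(x) = 24x − 84 is negative there, so this is the maximum; V ≈ 66.0104.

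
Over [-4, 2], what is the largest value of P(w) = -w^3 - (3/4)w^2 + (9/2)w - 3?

31

P'(w) = -3w^2 - (3/2)w + 9/2, which vanishes at w = -3/2 and w = 1.
Evaluating at the critical points and endpoints: P(-4) = 31; P(-3/2) = -129/16; P(1) = -1/4; P(2) = -5.
The maximum over the interval is 31, attained at w = -4.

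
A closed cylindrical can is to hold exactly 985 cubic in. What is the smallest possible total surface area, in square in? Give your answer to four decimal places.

With radius r and height h, πr²h = 985 so h = 985/(πr²), and S(r) = 2πr² + 2πrh = 2πr² + 2·985/r.
S'(r) = 4πr − 2·985/r² = 0 ⇒ r³ = 985/(2π), so r ≈ 5.3920 and h = 2r ≈ 10.7841.
S''(r) = 4π + 4·985/r³ > 0, so this is the minimum; S ≈ 548.0313.

548.0313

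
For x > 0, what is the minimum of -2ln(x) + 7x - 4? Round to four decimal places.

0.5055

f'(x) = -2/x + 7 = 0 gives x = 2/7.
f''(x) = 2/x², which is positive for x > 0, so this is a local minimum.
f(2/7) = -2·ln(2/7) + 2 - 4 ≈ 0.5055.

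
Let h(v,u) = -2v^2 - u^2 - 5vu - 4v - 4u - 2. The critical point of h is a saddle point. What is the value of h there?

-2/17

∂h/∂v = -4v - 5u - 4 = 0 and ∂h/∂u = -5v - 2u - 4 = 0, so (v, u) = (-12/17, -4/17).
The Hessian has h_{vv} = -4, h_{uu} = -2, h_{vu} = -5, giving D = -17 < 0, so the point is a saddle point.
h(-12/17, -4/17) = -2/17.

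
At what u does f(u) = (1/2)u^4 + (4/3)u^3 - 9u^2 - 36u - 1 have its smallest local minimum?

3

f'(u) = 2u^3 + 4u^2 - 18u - 36. Setting f'(u) = 0 gives u ∈ {-3, -2, 3}.
Since f''(u) = 6u^2 + 8u - 18, we get f''(-3) = 12 > 0 ⇒ local minimum; f''(-2) = -10 < 0 ⇒ local maximum; f''(3) = 60 > 0 ⇒ local minimum.
So the smallest local minimum value is f(3) = -227/2.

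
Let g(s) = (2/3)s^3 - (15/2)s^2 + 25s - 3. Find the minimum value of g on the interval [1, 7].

Differentiating, g'(s) = 2s^2 - 15s + 25; which vanishes at s = 5/2 and s = 5.
Evaluating at the critical points and endpoints: g(1) = 91/6,  g(5/2) = 553/24,  g(5) = 107/6,  g(7) = 199/6.
Hence the absolute minimum is 91/6 at s = 1.

91/6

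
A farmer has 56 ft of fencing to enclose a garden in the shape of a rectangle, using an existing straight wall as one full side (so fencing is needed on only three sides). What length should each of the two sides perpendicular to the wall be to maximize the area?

Let the sides perpendicular to the wall have length x and the parallel side y, so 2x + y = 56 and the area is A = xy = x(56 − 2x).
A'(x) = 56 − 4x = 0 gives x = 14, and A''(x) = −4 < 0 confirms a maximum.
Then y = 56 − 2·14 = 28 and A = 392.

14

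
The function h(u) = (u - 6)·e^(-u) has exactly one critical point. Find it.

Differentiating with the product rule gives h'(u) = (-u + 7)·e^(-u). Since e^(-u) > 0, the only critical point is u = 7.
h''(7) has the same sign as -1 < 0, so this is a local maximum.
h(7) = (1)·e^(-7) ≈ 0.0009.

7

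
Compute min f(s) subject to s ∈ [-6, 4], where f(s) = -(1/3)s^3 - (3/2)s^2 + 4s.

The derivative is -s^2 - 3s + 4, which vanishes at s = -4 and s = 1.
Candidates: f(-6) = -6, f(-4) = -56/3, f(1) = 13/6, f(4) = -88/3.
Hence the absolute minimum is -88/3 at s = 4.

-88/3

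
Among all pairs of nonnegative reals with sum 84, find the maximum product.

1764

With x + y = 84, the product is P(x) = x(84 − x).
P'(x) = 84 − 2x = 0 gives x = 42; P'' = −2 < 0, so this is the maximum.
P = 42·42 = 1764.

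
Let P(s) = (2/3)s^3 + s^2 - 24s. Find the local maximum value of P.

Critical points: P'(s) = 2s^2 + 2s - 24 vanishes at s = -4, 3.
P''(s) = 4s + 2. P''(-4) = -14 < 0 ⇒ local maximum; P''(3) = 14 > 0 ⇒ local minimum.
Thus P has its local maximum at s = -4, with value 208/3.

208/3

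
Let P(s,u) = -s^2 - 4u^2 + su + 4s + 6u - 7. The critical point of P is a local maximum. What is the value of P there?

19/15

∂P/∂s = -2s + u + 4 = 0 and ∂P/∂u = s - 8u + 6 = 0, so (s, u) = (38/15, 16/15).
The Hessian has P_{ss} = -2, P_{uu} = -8, P_{su} = 1, giving D = 15 > 0 with P_{ss} < 0, so the point is a local maximum.
P(38/15, 16/15) = 19/15.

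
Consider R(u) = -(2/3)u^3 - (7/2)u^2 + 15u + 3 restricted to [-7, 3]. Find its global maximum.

123/8

R'(u) = -2u^2 - 7u + 15, which vanishes at u = -5 and u = 3/2.
Candidates: R(-7) = -269/6,  R(-5) = -457/6,  R(3/2) = 123/8,  R(3) = -3/2.
Hence the absolute maximum is 123/8 at u = 3/2.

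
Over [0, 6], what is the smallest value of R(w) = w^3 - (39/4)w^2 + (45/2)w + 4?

-9/4

The derivative is 3w^2 - (39/2)w + 45/2, which vanishes at w = 3/2 and w = 5.
Candidates: R(0) = 4; R(3/2) = 307/16; R(5) = -9/4; R(6) = 4.
The minimum over the interval is -9/4, attained at w = 5.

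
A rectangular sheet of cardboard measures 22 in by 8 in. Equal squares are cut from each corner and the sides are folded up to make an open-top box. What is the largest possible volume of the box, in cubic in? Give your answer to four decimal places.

145.7362

With cut size x, the volume is V(x) = x(22 − 2x)(8 − 2x) for 0 < x < 4.
V'(x) = 12x^2 − 120x + 176. Setting V'(x) = 0 gives x ≈ 1.7854 (the root in (0, 4)).
V''(x) = 24x − 120 is negative there, so this is the maximum; V ≈ 145.7362.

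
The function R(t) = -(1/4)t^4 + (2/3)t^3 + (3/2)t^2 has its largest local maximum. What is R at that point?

45/4

Critical points: R'(t) = -t^3 + 2t^2 + 3t vanishes at t = -1, 0, 3.
R''(t) = -3t^2 + 4t + 3. R''(-1) = -4 < 0 ⇒ local maximum; R''(0) = 3 > 0 ⇒ local minimum; R''(3) = -12 < 0 ⇒ local maximum.
The largest local maximum is R(3) = 45/4.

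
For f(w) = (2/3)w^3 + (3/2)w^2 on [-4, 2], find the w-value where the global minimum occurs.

f'(w) = 2w^2 + 3w, which vanishes at w = -3/2 and w = 0.
Evaluating at the critical points and endpoints: f(-4) = -56/3,  f(-3/2) = 9/8,  f(0) = 0,  f(2) = 34/3.
So the minimum is f(-4) = -56/3.

-4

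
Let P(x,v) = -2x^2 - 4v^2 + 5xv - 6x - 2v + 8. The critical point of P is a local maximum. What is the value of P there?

∂P/∂x = -4x + 5v - 6 = 0 and ∂P/∂v = 5x - 8v - 2 = 0, so (x, v) = (-58/7, -38/7).
The Hessian has P_{xx} = -4, P_{vv} = -8, P_{xv} = 5, giving D = 7 > 0 with P_{xx} < 0, so the point is a local maximum.
P(-58/7, -38/7) = 268/7.

268/7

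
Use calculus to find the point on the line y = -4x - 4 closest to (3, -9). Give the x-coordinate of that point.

23/17

Minimize D(x)^2 = (x - 3)^2 + (-4x + 5)^2.
d/dx[D^2] = 2(x - 3) + 2·(-4)·(-4x + 5) = 0 ⇒ x = 23/17.
Then y = -160/17 and the distance is √(49/17) ≈ 1.6977.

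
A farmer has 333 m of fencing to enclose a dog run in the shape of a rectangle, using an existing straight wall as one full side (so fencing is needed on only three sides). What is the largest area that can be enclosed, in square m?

Let the sides perpendicular to the wall have length x and the parallel side y, so 2x + y = 333 and the area is A = xy = x(333 − 2x).
A'(x) = 333 − 4x = 0 gives x = 333/4, and A''(x) = −4 < 0 confirms a maximum.
Then y = 333 − 2·333/4 = 333/2 and A = 110889/8.

110889/8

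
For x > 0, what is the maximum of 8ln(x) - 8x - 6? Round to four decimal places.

h'(x) = 8/x − 8 = 0 gives x = 1.
h''(x) = -8/x², which is negative for x > 0, so this is a local maximum.
h(1) = 8·ln(1) - 8 - 6 ≈ -14.0000.

-14.0000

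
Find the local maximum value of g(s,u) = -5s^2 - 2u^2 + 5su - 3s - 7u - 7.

∂g/∂s = -10s + 5u - 3 = 0 and ∂g/∂u = 5s - 4u - 7 = 0, so (s, u) = (-47/15, -17/3).
The Hessian has g_{ss} = -10, g_{uu} = -4, g_{su} = 5, giving D = 15 > 0 with g_{ss} < 0, so the point is a local maximum.
g(-47/15, -17/3) = 263/15.

263/15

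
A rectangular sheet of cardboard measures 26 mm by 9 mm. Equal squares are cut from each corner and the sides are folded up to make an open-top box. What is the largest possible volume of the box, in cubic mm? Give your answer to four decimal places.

220.0218

With cut size x, the volume is V(x) = x(26 − 2x)(9 − 2x) for 0 < x < 4.5.
V'(x) = 12x^2 − 140x + 234. Setting V'(x) = 0 gives x ≈ 2.0218 (the root in (0, 4.5)).
V''(x) = 24x − 140 is negative there, so this is the maximum; V ≈ 220.0218.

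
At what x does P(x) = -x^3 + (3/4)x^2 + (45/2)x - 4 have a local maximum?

3

Critical points: P'(x) = -3x^2 + (3/2)x + 45/2 vanishes at x = -5/2, 3.
Since P''(x) = -6x + 3/2, we get P''(-5/2) = 33/2 > 0 ⇒ local minimum; P''(3) = -33/2 < 0 ⇒ local maximum.
So the local maximum value is P(3) = 173/4.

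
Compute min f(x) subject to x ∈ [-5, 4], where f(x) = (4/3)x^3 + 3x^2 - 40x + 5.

f'(x) = 4x^2 + 6x - 40, which vanishes at x = -4 and x = 5/2.
Evaluating at the critical points and endpoints: f(-5) = 340/3; f(-4) = 383/3; f(5/2) = -665/12; f(4) = -65/3.
Hence the absolute minimum is -665/12 at x = 5/2.

-665/12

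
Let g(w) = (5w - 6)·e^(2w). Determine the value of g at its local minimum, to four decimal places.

g'(w) = 5·e^(2w) + (5w - 6)·2·e^(2w) = (10w - 7)·e^(2w). Since e^(2w) > 0, the only critical point is w = 7/10.
g''(7/10) has the same sign as 10 > 0, so this is a local minimum.
g(7/10) = (-5/2)·e^(7/5) ≈ -10.1380.

-10.1380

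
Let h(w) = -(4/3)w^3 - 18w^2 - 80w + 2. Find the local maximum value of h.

358/3

Critical points: h'(w) = -4w^2 - 36w - 80 vanishes at w = -5, -4.
Since h''(w) = -8w - 36, we get h''(-5) = 4 > 0 ⇒ local minimum; h''(-4) = -4 < 0 ⇒ local maximum.
So the local maximum value is h(-4) = 358/3.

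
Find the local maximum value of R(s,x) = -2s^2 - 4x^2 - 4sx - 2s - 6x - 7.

-9/2

∂R/∂s = -4s - 4x - 2 = 0 and ∂R/∂x = -4s - 8x - 6 = 0, so (s, x) = (1/2, -1).
The Hessian has R_{ss} = -4, R_{xx} = -8, R_{sx} = -4, giving D = 16 > 0 with R_{ss} < 0, so the point is a local maximum.
R(1/2, -1) = -9/2.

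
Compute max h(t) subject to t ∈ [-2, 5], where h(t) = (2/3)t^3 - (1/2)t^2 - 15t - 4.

56/3

Differentiating, h'(t) = 2t^2 - t - 15; whose only zero in [-2, 5] is t = 3.
Compare values at every candidate in [-2, 5]: h(-2) = 56/3; h(3) = -71/2; h(5) = -49/6.
Hence the absolute maximum is 56/3 at t = -2.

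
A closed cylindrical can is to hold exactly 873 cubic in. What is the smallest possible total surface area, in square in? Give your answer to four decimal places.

505.6586

With radius r and height h, πr²h = 873 so h = 873/(πr²), and S(r) = 2πr² + 2πrh = 2πr² + 2·873/r.
S'(r) = 4πr − 2·873/r² = 0 ⇒ r³ = 873/(2π), so r ≈ 5.1794 and h = 2r ≈ 10.3588.
S''(r) = 4π + 4·873/r³ > 0, so this is the minimum; S ≈ 505.6586.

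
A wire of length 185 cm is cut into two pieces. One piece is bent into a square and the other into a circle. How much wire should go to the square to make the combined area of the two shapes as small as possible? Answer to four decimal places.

Let x be the length used for the square. Square side x/4; circle radius (185−x)/(2π).
A(x) = (x/4)² + π·((185−x)/(2π))² = x²/16 + (185−x)²/(4π) for 0 ≤ x ≤ 185. A'(x) = x/8 − (185−x)/(2π) = 0 gives x = 4·185/(π+4) ≈ 103.6183.
A'' = 1/8 + 1/(2π) > 0, so this gives the minimum combined area; x ≈ 103.6183 cm to the square.

103.6183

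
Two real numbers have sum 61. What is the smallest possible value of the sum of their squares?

With a + b = 61, a^2 + b^2 = a^2 + (61 − a)^2.
The derivative 2a − 2(61 − a) = 4a − 122 vanishes at a = 61/2; second derivative 4 > 0, a minimum.
The minimum is 2·(61/2)^2 = 3721/2.

3721/2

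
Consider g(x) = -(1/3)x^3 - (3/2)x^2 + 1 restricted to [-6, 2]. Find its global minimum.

The derivative is -x^2 - 3x, which vanishes at x = -3 and x = 0.
Compare values at every candidate in [-6, 2]: g(-6) = 19, g(-3) = -7/2, g(0) = 1, g(2) = -23/3.
Hence the absolute minimum is -23/3 at x = 2.

-23/3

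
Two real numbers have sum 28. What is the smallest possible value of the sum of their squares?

With a + b = 28, a^2 + b^2 = a^2 + (28 − a)^2.
The derivative 2a − 2(28 − a) = 4a − 56 vanishes at a = 14; second derivative 4 > 0, a minimum.
The minimum is 2·(14)^2 = 392.

392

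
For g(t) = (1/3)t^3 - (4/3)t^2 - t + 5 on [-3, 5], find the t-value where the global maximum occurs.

The derivative is t^2 - (8/3)t - 1, which vanishes at t = -1/3 and t = 3.
Evaluating at the critical points and endpoints: g(-3) = -13; g(-1/3) = 419/81; g(3) = -1; g(5) = 25/3.
So the maximum is g(5) = 25/3.

5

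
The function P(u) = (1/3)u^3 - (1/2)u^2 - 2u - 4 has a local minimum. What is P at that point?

P'(u) = u^2 - u - 2 = 0 at u = -1, 2.
Since P''(u) = 2u - 1, we get P''(-1) = -3 < 0 ⇒ local maximum; P''(2) = 3 > 0 ⇒ local minimum.
So the local minimum value is P(2) = -22/3.

-22/3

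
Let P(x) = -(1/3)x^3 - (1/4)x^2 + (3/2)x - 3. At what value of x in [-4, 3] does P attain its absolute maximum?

Differentiating, P'(x) = -x^2 - (1/2)x + 3/2; which vanishes at x = -3/2 and x = 1.
Candidates: P(-4) = 25/3,  P(-3/2) = -75/16,  P(1) = -25/12,  P(3) = -39/4.
Hence the absolute maximum is 25/3 at x = -4.

-4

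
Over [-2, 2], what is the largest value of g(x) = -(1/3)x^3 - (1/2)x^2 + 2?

Differentiating, g'(x) = -x^2 - x; which vanishes at x = -1 and x = 0.
Candidates: g(-2) = 8/3, g(-1) = 11/6, g(0) = 2, g(2) = -8/3.
Hence the absolute maximum is 8/3 at x = -2.

8/3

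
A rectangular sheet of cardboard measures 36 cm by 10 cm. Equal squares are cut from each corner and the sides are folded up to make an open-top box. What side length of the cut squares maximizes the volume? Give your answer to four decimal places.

2.3022

With cut size x, the volume is V(x) = x(36 − 2x)(10 − 2x) for 0 < x < 5.
V'(x) = 12x^2 − 184x + 360. Setting V'(x) = 0 gives x ≈ 2.3022 (the root in (0, 5)).
V''(x) = 24x − 184 is negative there, so this is the maximum; V ≈ 389.9883.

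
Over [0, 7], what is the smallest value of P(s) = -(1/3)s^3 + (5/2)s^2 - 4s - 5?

Differentiating, P'(s) = -s^2 + 5s - 4; which vanishes at s = 1 and s = 4.
Compare values at every candidate in [0, 7]: P(0) = -5,  P(1) = -41/6,  P(4) = -7/3,  P(7) = -149/6.
Hence the absolute minimum is -149/6 at s = 7.

-149/6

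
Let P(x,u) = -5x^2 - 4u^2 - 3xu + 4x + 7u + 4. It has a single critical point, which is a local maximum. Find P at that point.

509/71

∂P/∂x = -10x - 3u + 4 = 0 and ∂P/∂u = -3x - 8u + 7 = 0, so (x, u) = (11/71, 58/71).
The Hessian has P_{xx} = -10, P_{uu} = -8, P_{xu} = -3, giving D = 71 > 0 with P_{xx} < 0, so the point is a local maximum.
P(11/71, 58/71) = 509/71.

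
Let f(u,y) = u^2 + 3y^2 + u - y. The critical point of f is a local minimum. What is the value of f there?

∂f/∂u = 2u + 1 = 0 and ∂f/∂y = 6y - 1 = 0, so (u, y) = (-1/2, 1/6).
The Hessian has f_{uu} = 2, f_{yy} = 6, f_{uy} = 0, giving D = 12 > 0 with f_{uu} > 0, so the point is a local minimum.
f(-1/2, 1/6) = -1/3.

-1/3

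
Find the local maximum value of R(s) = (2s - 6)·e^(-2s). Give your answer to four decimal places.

Differentiating with the product rule gives R'(s) = (-4s + 14)·e^(-2s). Since e^(-2s) > 0, the only critical point is s = 7/2.
R''(7/2) has the same sign as -4 < 0, so this is a local maximum.
R(7/2) = (1)·e^(-7) ≈ 0.0009.

0.0009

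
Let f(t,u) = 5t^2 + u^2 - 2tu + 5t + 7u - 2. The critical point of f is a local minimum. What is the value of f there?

∂f/∂t = 10t - 2u + 5 = 0 and ∂f/∂u = -2t + 2u + 7 = 0, so (t, u) = (-3/2, -5).
The Hessian has f_{tt} = 10, f_{uu} = 2, f_{tu} = -2, giving D = 16 > 0 with f_{tt} > 0, so the point is a local minimum.
f(-3/2, -5) = -93/4.

-93/4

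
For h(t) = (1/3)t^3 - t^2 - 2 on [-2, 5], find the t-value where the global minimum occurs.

-2

The derivative is t^2 - 2t, which vanishes at t = 0 and t = 2.
Candidates: h(-2) = -26/3, h(0) = -2, h(2) = -10/3, h(5) = 44/3.
Hence the absolute minimum is -26/3 at t = -2.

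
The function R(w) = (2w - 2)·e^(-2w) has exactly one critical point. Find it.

3/2

R'(w) = 2·e^(-2w) + (2w - 2)·(-2)·e^(-2w) = (-4w + 6)·e^(-2w). Since e^(-2w) > 0, the only critical point is w = 3/2.
R''(3/2) has the same sign as -4 < 0, so this is a local maximum.
R(3/2) = (1)·e^(-3) ≈ 0.0498.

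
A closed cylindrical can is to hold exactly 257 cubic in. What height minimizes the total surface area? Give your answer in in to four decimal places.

With radius r and height h, πr²h = 257 so h = 257/(πr²), and S(r) = 2πr² + 2πrh = 2πr² + 2·257/r.
S'(r) = 4πr − 2·257/r² = 0 ⇒ r³ = 257/(2π), so r ≈ 3.4455 and h = 2r ≈ 6.8910.
S''(r) = 4π + 4·257/r³ > 0, so this is the minimum; S ≈ 223.7707.

6.8910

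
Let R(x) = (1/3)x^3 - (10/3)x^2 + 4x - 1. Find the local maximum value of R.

23/81

Critical points: R'(x) = x^2 - (20/3)x + 4 vanishes at x = 2/3, 6.
Since R''(x) = 2x - 20/3, we get R''(2/3) = -16/3 < 0 ⇒ local maximum; R''(6) = 16/3 > 0 ⇒ local minimum.
So the local maximum value is R(2/3) = 23/81.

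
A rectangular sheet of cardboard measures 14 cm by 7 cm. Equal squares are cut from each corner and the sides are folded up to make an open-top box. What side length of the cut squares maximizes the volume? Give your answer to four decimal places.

1.4793

With cut size x, the volume is V(x) = x(14 − 2x)(7 − 2x) for 0 < x < 3.5.
V'(x) = 12x^2 − 84x + 98. Setting V'(x) = 0 gives x ≈ 1.4793 (the root in (0, 3.5)).
V''(x) = 24x − 84 is negative there, so this is the maximum; V ≈ 66.0104.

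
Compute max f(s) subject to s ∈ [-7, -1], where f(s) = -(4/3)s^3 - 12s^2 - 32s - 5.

Differentiating, f'(s) = -4s^2 - 24s - 32; which vanishes at s = -4 and s = -2.
Compare values at every candidate in [-7, -1]: f(-7) = 265/3, f(-4) = 49/3, f(-2) = 65/3, f(-1) = 49/3.
The maximum over the interval is 265/3, attained at s = -7.

265/3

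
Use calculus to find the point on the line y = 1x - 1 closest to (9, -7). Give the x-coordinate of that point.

Minimize D(x)^2 = (x - 9)^2 + (x + 6)^2.
d/dx[D^2] = 2(x - 9) + 2·1·(x + 6) = 0 ⇒ x = 3/2.
Then y = 1/2 and the distance is √(225/2) ≈ 10.6066.

3/2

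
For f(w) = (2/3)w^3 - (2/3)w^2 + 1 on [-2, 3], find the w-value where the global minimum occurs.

The derivative is 2w^2 - (4/3)w, which vanishes at w = 0 and w = 2/3.
Compare values at every candidate in [-2, 3]: f(-2) = -7, f(0) = 1, f(2/3) = 73/81, f(3) = 13.
Hence the absolute minimum is -7 at w = -2.

-2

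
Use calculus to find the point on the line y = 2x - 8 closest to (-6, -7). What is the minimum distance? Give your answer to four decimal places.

Minimize D(x)^2 = (x + 6)^2 + (2x - 1)^2.
d/dx[D^2] = 2(x + 6) + 2·2·(2x - 1) = 0 ⇒ x = -4/5.
Then y = -48/5 and the distance is √(169/5) ≈ 5.8138.

5.8138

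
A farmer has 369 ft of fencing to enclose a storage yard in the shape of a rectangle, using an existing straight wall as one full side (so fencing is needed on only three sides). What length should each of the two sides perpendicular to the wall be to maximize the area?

369/4

Let the sides perpendicular to the wall have length x and the parallel side y, so 2x + y = 369 and the area is A = xy = x(369 − 2x).
A'(x) = 369 − 4x = 0 gives x = 369/4, and A''(x) = −4 < 0 confirms a maximum.
Then y = 369 − 2·369/4 = 369/2 and A = 136161/8.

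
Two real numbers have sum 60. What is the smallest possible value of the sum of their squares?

With a + b = 60, a^2 + b^2 = a^2 + (60 − a)^2.
The derivative 2a − 2(60 − a) = 4a − 120 vanishes at a = 30; second derivative 4 > 0, a minimum.
The minimum is 2·(30)^2 = 1800.

1800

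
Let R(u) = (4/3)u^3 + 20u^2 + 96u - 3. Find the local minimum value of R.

R'(u) = 4u^2 + 40u + 96 = 0 at u = -6, -4.
Second-derivative test with R''(u) = 8u + 40: R''(-6) = -8 < 0 ⇒ local maximum; R''(-4) = 8 > 0 ⇒ local minimum.
So the local minimum value is R(-4) = -457/3.

-457/3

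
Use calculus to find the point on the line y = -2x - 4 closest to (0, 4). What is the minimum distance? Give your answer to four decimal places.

Minimize D(x)^2 = (x + 0)^2 + (-2x - 8)^2.
d/dx[D^2] = 2(x + 0) + 2·(-2)·(-2x - 8) = 0 ⇒ x = -16/5.
Then y = 12/5 and the distance is √(64/5) ≈ 3.5777.

3.5777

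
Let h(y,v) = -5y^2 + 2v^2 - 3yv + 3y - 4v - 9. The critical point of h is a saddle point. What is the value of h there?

-11

∂h/∂y = -10y - 3v + 3 = 0 and ∂h/∂v = -3y + 4v - 4 = 0, so (y, v) = (0, 1).
The Hessian has h_{yy} = -10, h_{vv} = 4, h_{yv} = -3, giving D = -49 < 0, so the point is a saddle point.
h(0, 1) = -11.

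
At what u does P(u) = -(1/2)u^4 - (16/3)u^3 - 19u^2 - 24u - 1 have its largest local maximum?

-1

P'(u) = -2u^3 - 16u^2 - 38u - 24. Setting P'(u) = 0 gives u ∈ {-4, -3, -1}.
Since P''(u) = -6u^2 - 32u - 38, we get P''(-4) = -6 < 0 ⇒ local maximum; P''(-3) = 4 > 0 ⇒ local minimum; P''(-1) = -12 < 0 ⇒ local maximum.
So the largest local maximum value is P(-1) = 53/6.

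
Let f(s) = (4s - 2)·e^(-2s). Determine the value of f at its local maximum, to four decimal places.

0.2707

Differentiating with the product rule gives f'(s) = (-8s + 8)·e^(-2s). Since e^(-2s) > 0, the only critical point is s = 1.
f''(1) has the same sign as -8 < 0, so this is a local maximum.
f(1) = (2)·e^(-2) ≈ 0.2707.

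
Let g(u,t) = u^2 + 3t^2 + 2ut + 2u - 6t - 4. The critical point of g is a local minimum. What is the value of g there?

-13

∂g/∂u = 2u + 2t + 2 = 0 and ∂g/∂t = 2u + 6t - 6 = 0, so (u, t) = (-3, 2).
The Hessian has g_{uu} = 2, g_{tt} = 6, g_{ut} = 2, giving D = 8 > 0 with g_{uu} > 0, so the point is a local minimum.
g(-3, 2) = -13.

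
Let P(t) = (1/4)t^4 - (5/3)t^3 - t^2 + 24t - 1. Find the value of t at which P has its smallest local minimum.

-2

P'(t) = t^3 - 5t^2 - 2t + 24. Setting P'(t) = 0 gives t ∈ {-2, 3, 4}.
P''(t) = 3t^2 - 10t - 2. P''(-2) = 30 > 0 ⇒ local minimum; P''(3) = -5 < 0 ⇒ local maximum; P''(4) = 6 > 0 ⇒ local minimum.
The smallest local minimum is P(-2) = -107/3.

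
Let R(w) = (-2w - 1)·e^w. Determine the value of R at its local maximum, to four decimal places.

By the product rule, R'(w) = (-2w - 3)·e^w. Since e^w > 0, the only critical point is w = -3/2.
R''(-3/2) has the same sign as -2 < 0, so this is a local maximum.
R(-3/2) = (2)·e^(-3/2) ≈ 0.4463.

0.4463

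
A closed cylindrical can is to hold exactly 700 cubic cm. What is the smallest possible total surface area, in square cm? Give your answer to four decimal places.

With radius r and height h, πr²h = 700 so h = 700/(πr²), and S(r) = 2πr² + 2πrh = 2πr² + 2·700/r.
S'(r) = 4πr − 2·700/r² = 0 ⇒ r³ = 700/(2π), so r ≈ 4.8118 and h = 2r ≈ 9.6236.
S''(r) = 4π + 4·700/r³ > 0, so this is the minimum; S ≈ 436.4286.

436.4286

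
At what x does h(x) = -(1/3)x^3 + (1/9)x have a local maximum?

1/3

h'(x) = -x^2 + 1/9 = 0 at x = -1/3, 1/3.
Second-derivative test with h''(x) = -2x: h''(-1/3) = 2/3 > 0 ⇒ local minimum; h''(1/3) = -2/3 < 0 ⇒ local maximum.
The local maximum is h(1/3) = 2/81.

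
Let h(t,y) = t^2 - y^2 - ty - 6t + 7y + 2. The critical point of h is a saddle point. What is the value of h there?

∂h/∂t = 2t - y - 6 = 0 and ∂h/∂y = -t - 2y + 7 = 0, so (t, y) = (19/5, 8/5).
The Hessian has h_{tt} = 2, h_{yy} = -2, h_{ty} = -1, giving D = -5 < 0, so the point is a saddle point.
h(19/5, 8/5) = -19/5.

-19/5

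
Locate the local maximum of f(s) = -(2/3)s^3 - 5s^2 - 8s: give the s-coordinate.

Critical points: f'(s) = -2s^2 - 10s - 8 vanishes at s = -4, -1.
Since f''(s) = -4s - 10, we get f''(-4) = 6 > 0 ⇒ local minimum; f''(-1) = -6 < 0 ⇒ local maximum.
Thus f has its local maximum at s = -1, with value 11/3.

-1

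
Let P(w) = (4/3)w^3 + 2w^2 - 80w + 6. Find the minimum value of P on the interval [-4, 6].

-590/3

The derivative is 4w^2 + 4w - 80, whose only zero in [-4, 6] is w = 4.
Evaluating at the critical points and endpoints: P(-4) = 818/3; P(4) = -590/3; P(6) = -114.
So the minimum is P(4) = -590/3.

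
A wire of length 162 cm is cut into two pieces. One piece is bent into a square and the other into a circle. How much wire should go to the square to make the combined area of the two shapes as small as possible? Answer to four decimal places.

90.7361

Let x be the length used for the square. Square side x/4; circle radius (162−x)/(2π).
A(x) = (x/4)² + π·((162−x)/(2π))² = x²/16 + (162−x)²/(4π) for 0 ≤ x ≤ 162. A'(x) = x/8 − (162−x)/(2π) = 0 gives x = 4·162/(π+4) ≈ 90.7361.
A'' = 1/8 + 1/(2π) > 0, so this gives the minimum combined area; x ≈ 90.7361 cm to the square.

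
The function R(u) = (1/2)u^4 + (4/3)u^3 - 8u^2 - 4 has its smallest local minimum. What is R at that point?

-268/3

Critical points: R'(u) = 2u^3 + 4u^2 - 16u vanishes at u = -4, 0, 2.
Second-derivative test with R''(u) = 6u^2 + 8u - 16: R''(-4) = 48 > 0 ⇒ local minimum; R''(0) = -16 < 0 ⇒ local maximum; R''(2) = 24 > 0 ⇒ local minimum.
Thus R has its smallest local minimum at u = -4, with value -268/3.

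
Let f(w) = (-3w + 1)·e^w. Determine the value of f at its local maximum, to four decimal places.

Differentiating with the product rule gives f'(w) = (-3w - 2)·e^w. Since e^w > 0, the only critical point is w = -2/3.
f''(-2/3) has the same sign as -3 < 0, so this is a local maximum.
f(-2/3) = (3)·e^(-2/3) ≈ 1.5403.

1.5403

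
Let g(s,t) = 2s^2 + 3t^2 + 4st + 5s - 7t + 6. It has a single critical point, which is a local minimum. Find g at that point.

∂g/∂s = 4s + 4t + 5 = 0 and ∂g/∂t = 4s + 6t - 7 = 0, so (s, t) = (-29/4, 6).
The Hessian has g_{ss} = 4, g_{tt} = 6, g_{st} = 4, giving D = 8 > 0 with g_{ss} > 0, so the point is a local minimum.
g(-29/4, 6) = -265/8.

-265/8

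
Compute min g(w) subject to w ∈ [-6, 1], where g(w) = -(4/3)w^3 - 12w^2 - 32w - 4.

-148/3

The derivative is -4w^2 - 24w - 32, which vanishes at w = -4 and w = -2.
Candidates: g(-6) = 44,  g(-4) = 52/3,  g(-2) = 68/3,  g(1) = -148/3.
The minimum over the interval is -148/3, attained at w = 1.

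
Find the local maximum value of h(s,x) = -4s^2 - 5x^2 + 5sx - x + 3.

169/55

∂h/∂s = -8s + 5x = 0 and ∂h/∂x = 5s - 10x - 1 = 0, so (s, x) = (-1/11, -8/55).
The Hessian has h_{ss} = -8, h_{xx} = -10, h_{sx} = 5, giving D = 55 > 0 with h_{ss} < 0, so the point is a local maximum.
h(-1/11, -8/55) = 169/55.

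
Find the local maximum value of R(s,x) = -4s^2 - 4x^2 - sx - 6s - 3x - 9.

-45/7

∂R/∂s = -8s - x - 6 = 0 and ∂R/∂x = -s - 8x - 3 = 0, so (s, x) = (-5/7, -2/7).
The Hessian has R_{ss} = -8, R_{xx} = -8, R_{sx} = -1, giving D = 63 > 0 with R_{ss} < 0, so the point is a local maximum.
R(-5/7, -2/7) = -45/7.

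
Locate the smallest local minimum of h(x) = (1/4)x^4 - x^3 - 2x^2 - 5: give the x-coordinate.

Critical points: h'(x) = x^3 - 3x^2 - 4x vanishes at x = -1, 0, 4.
Second-derivative test with h''(x) = 3x^2 - 6x - 4: h''(-1) = 5 > 0 ⇒ local minimum; h''(0) = -4 < 0 ⇒ local maximum; h''(4) = 20 > 0 ⇒ local minimum.
Thus h has its smallest local minimum at x = 4, with value -37.

4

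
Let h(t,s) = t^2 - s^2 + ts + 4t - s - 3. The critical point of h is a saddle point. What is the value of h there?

-26/5

∂h/∂t = 2t + s + 4 = 0 and ∂h/∂s = t - 2s - 1 = 0, so (t, s) = (-7/5, -6/5).
The Hessian has h_{tt} = 2, h_{ss} = -2, h_{ts} = 1, giving D = -5 < 0, so the point is a saddle point.
h(-7/5, -6/5) = -26/5.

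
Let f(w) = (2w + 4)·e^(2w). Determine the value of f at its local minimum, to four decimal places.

Differentiating with the product rule gives f'(w) = (4w + 10)·e^(2w). Since e^(2w) > 0, the only critical point is w = -5/2.
f''(-5/2) has the same sign as 4 > 0, so this is a local minimum.
f(-5/2) = (-1)·e^(-5) ≈ -0.0067.

-0.0067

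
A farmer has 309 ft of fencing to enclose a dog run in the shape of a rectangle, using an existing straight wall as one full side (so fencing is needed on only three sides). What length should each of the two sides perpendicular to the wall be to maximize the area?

309/4

Let the sides perpendicular to the wall have length x and the parallel side y, so 2x + y = 309 and the area is A = xy = x(309 − 2x).
A'(x) = 309 − 4x = 0 gives x = 309/4, and A''(x) = −4 < 0 confirms a maximum.
Then y = 309 − 2·309/4 = 309/2 and A = 95481/8.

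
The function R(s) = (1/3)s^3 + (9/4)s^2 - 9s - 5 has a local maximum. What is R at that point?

58

R'(s) = s^2 + (9/2)s - 9. Setting R'(s) = 0 gives s ∈ {-6, 3/2}.
R''(s) = 2s + 9/2. R''(-6) = -15/2 < 0 ⇒ local maximum; R''(3/2) = 15/2 > 0 ⇒ local minimum.
Thus R has its local maximum at s = -6, with value 58.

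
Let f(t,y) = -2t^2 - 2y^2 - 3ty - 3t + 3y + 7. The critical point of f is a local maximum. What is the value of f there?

∂f/∂t = -4t - 3y - 3 = 0 and ∂f/∂y = -3t - 4y + 3 = 0, so (t, y) = (-3, 3).
The Hessian has f_{tt} = -4, f_{yy} = -4, f_{ty} = -3, giving D = 7 > 0 with f_{tt} < 0, so the point is a local maximum.
f(-3, 3) = 16.

16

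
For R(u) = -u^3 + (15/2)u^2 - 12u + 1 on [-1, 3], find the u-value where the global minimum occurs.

Differentiating, R'(u) = -3u^2 + 15u - 12; whose only zero in [-1, 3] is u = 1.
Evaluating at the critical points and endpoints: R(-1) = 43/2; R(1) = -9/2; R(3) = 11/2.
Hence the absolute minimum is -9/2 at u = 1.

1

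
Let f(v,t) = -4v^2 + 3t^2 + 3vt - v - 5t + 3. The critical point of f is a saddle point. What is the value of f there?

∂f/∂v = -8v + 3t - 1 = 0 and ∂f/∂t = 3v + 6t - 5 = 0, so (v, t) = (3/19, 43/57).
The Hessian has f_{vv} = -8, f_{tt} = 6, f_{vt} = 3, giving D = -57 < 0, so the point is a saddle point.
f(3/19, 43/57) = 59/57.

59/57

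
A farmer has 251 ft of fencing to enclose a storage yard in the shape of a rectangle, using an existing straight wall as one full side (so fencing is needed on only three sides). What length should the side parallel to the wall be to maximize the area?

251/2

Let the sides perpendicular to the wall have length x and the parallel side y, so 2x + y = 251 and the area is A = xy = x(251 − 2x).
A'(x) = 251 − 4x = 0 gives x = 251/4, and A''(x) = −4 < 0 confirms a maximum.
Then y = 251 − 2·251/4 = 251/2 and A = 63001/8.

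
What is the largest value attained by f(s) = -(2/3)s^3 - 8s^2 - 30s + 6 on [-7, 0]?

f'(s) = -2s^2 - 16s - 30, which vanishes at s = -5 and s = -3.
Candidates: f(-7) = 158/3; f(-5) = 118/3; f(-3) = 42; f(0) = 6.
So the maximum is f(-7) = 158/3.

158/3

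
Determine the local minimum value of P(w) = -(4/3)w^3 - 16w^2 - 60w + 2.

P'(w) = -4w^2 - 32w - 60. Setting P'(w) = 0 gives w ∈ {-5, -3}.
Since P''(w) = -8w - 32, we get P''(-5) = 8 > 0 ⇒ local minimum; P''(-3) = -8 < 0 ⇒ local maximum.
Thus P has its local minimum at w = -5, with value 206/3.

206/3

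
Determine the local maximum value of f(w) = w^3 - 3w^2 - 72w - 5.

Critical points: f'(w) = 3w^2 - 6w - 72 vanishes at w = -4, 6.
f''(w) = 6w - 6. f''(-4) = -30 < 0 ⇒ local maximum; f''(6) = 30 > 0 ⇒ local minimum.
So the local maximum value is f(-4) = 171.

171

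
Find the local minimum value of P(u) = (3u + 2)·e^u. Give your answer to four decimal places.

-0.5666

Differentiating with the product rule gives P'(u) = (3u + 5)·e^u. Since e^u > 0, the only critical point is u = -5/3.
P''(-5/3) has the same sign as 3 > 0, so this is a local minimum.
P(-5/3) = (-3)·e^(-5/3) ≈ -0.5666.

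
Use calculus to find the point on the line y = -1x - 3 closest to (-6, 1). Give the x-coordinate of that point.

-5

Minimize D(x)^2 = (x + 6)^2 + (-x - 4)^2.
d/dx[D^2] = 2(x + 6) + 2·(-1)·(-x - 4) = 0 ⇒ x = -5.
Then y = 2 and the distance is √(2) ≈ 1.4142.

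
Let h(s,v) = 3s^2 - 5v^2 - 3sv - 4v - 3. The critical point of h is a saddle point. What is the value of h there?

-53/23

∂h/∂s = 6s - 3v = 0 and ∂h/∂v = -3s - 10v - 4 = 0, so (s, v) = (-4/23, -8/23).
The Hessian has h_{ss} = 6, h_{vv} = -10, h_{sv} = -3, giving D = -69 < 0, so the point is a saddle point.
h(-4/23, -8/23) = -53/23.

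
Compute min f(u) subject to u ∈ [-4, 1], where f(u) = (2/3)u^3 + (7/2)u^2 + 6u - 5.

-47/3

f'(u) = 2u^2 + 7u + 6, which vanishes at u = -2 and u = -3/2.
Evaluating at the critical points and endpoints: f(-4) = -47/3,  f(-2) = -25/3,  f(-3/2) = -67/8,  f(1) = 31/6.
The minimum over the interval is -47/3, attained at u = -4.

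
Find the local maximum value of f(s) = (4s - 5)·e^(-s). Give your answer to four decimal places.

f'(s) = 4·e^(-s) + (4s - 5)·(-1)·e^(-s) = (-4s + 9)·e^(-s). Since e^(-s) > 0, the only critical point is s = 9/4.
f''(9/4) has the same sign as -4 < 0, so this is a local maximum.
f(9/4) = (4)·e^(-9/4) ≈ 0.4216.

0.4216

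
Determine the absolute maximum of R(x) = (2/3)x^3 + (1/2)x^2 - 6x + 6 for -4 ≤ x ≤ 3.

44/3

R'(x) = 2x^2 + x - 6, which vanishes at x = -2 and x = 3/2.
Evaluating at the critical points and endpoints: R(-4) = -14/3; R(-2) = 44/3; R(3/2) = 3/8; R(3) = 21/2.
The maximum over the interval is 44/3, attained at x = -2.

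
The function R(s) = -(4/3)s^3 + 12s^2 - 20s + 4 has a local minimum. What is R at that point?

-16/3

R'(s) = -4s^2 + 24s - 20. Setting R'(s) = 0 gives s ∈ {1, 5}.
Since R''(s) = -8s + 24, we get R''(1) = 16 > 0 ⇒ local minimum; R''(5) = -16 < 0 ⇒ local maximum.
Thus R has its local minimum at s = 1, with value -16/3.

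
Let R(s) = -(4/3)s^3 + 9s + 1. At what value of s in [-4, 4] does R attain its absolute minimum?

4

The derivative is -4s^2 + 9, which vanishes at s = -3/2 and s = 3/2.
Evaluating at the critical points and endpoints: R(-4) = 151/3; R(-3/2) = -8; R(3/2) = 10; R(4) = -145/3.
So the minimum is R(4) = -145/3.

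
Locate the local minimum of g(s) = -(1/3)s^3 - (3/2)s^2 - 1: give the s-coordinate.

Critical points: g'(s) = -s^2 - 3s vanishes at s = -3, 0.
Since g''(s) = -2s - 3, we get g''(-3) = 3 > 0 ⇒ local minimum; g''(0) = -3 < 0 ⇒ local maximum.
So the local minimum value is g(-3) = -11/2.

-3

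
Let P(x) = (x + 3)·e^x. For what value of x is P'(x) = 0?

-4

By the product rule, P'(x) = (x + 4)·e^x. Since e^x > 0, the only critical point is x = -4.
P''(-4) has the same sign as 1 > 0, so this is a local minimum.
P(-4) = (-1)·e^(-4) ≈ -0.0183.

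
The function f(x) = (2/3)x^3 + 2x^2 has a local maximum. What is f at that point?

8/3

f'(x) = 2x^2 + 4x. Setting f'(x) = 0 gives x ∈ {-2, 0}.
f''(x) = 4x + 4. f''(-2) = -4 < 0 ⇒ local maximum; f''(0) = 4 > 0 ⇒ local minimum.
The local maximum is f(-2) = 8/3.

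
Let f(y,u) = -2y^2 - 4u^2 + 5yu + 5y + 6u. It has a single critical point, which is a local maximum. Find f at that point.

46

∂f/∂y = -4y + 5u + 5 = 0 and ∂f/∂u = 5y - 8u + 6 = 0, so (y, u) = (10, 7).
The Hessian has f_{yy} = -4, f_{uu} = -8, f_{yu} = 5, giving D = 7 > 0 with f_{yy} < 0, so the point is a local maximum.
f(10, 7) = 46.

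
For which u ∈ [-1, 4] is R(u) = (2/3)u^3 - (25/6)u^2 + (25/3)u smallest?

Differentiating, R'(u) = 2u^2 - (25/3)u + 25/3; which vanishes at u = 5/3 and u = 5/2.
Candidates: R(-1) = -79/6; R(5/3) = 875/162; R(5/2) = 125/24; R(4) = 28/3.
Hence the absolute minimum is -79/6 at u = -1.

-1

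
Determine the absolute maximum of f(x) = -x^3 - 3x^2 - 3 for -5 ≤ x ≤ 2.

Differentiating, f'(x) = -3x^2 - 6x; which vanishes at x = -2 and x = 0.
Candidates: f(-5) = 47; f(-2) = -7; f(0) = -3; f(2) = -23.
So the maximum is f(-5) = 47.

47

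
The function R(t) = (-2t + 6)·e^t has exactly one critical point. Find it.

2

By the product rule, R'(t) = (-2t + 4)·e^t. Since e^t > 0, the only critical point is t = 2.
R''(2) has the same sign as -2 < 0, so this is a local maximum.
R(2) = (2)·e^(2) ≈ 14.7781.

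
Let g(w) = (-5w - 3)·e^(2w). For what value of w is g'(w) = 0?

Differentiating with the product rule gives g'(w) = (-10w - 11)·e^(2w). Since e^(2w) > 0, the only critical point is w = -11/10.
g''(-11/10) has the same sign as -10 < 0, so this is a local maximum.
g(-11/10) = (5/2)·e^(-11/5) ≈ 0.2770.

-11/10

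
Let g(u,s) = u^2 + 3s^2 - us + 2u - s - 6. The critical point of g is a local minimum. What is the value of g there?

-7

∂g/∂u = 2u - s + 2 = 0 and ∂g/∂s = -u + 6s - 1 = 0, so (u, s) = (-1, 0).
The Hessian has g_{uu} = 2, g_{ss} = 6, g_{us} = -1, giving D = 11 > 0 with g_{uu} > 0, so the point is a local minimum.
g(-1, 0) = -7.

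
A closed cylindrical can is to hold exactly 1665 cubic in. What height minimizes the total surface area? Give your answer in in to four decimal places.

12.8462

With radius r and height h, πr²h = 1665 so h = 1665/(πr²), and S(r) = 2πr² + 2πrh = 2πr² + 2·1665/r.
S'(r) = 4πr − 2·1665/r² = 0 ⇒ r³ = 1665/(2π), so r ≈ 6.4231 and h = 2r ≈ 12.8462.
S''(r) = 4π + 4·1665/r³ > 0, so this is the minimum; S ≈ 777.6617.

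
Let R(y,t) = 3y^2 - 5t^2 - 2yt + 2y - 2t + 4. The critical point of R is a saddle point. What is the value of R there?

15/4

∂R/∂y = 6y - 2t + 2 = 0 and ∂R/∂t = -2y - 10t - 2 = 0, so (y, t) = (-3/8, -1/8).
The Hessian has R_{yy} = 6, R_{tt} = -10, R_{yt} = -2, giving D = -64 < 0, so the point is a saddle point.
R(-3/8, -1/8) = 15/4.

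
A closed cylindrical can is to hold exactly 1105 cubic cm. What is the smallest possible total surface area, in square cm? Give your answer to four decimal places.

With radius r and height h, πr²h = 1105 so h = 1105/(πr²), and S(r) = 2πr² + 2πrh = 2πr² + 2·1105/r.
S'(r) = 4πr − 2·1105/r² = 0 ⇒ r³ = 1105/(2π), so r ≈ 5.6027 and h = 2r ≈ 11.2053.
S''(r) = 4π + 4·1105/r³ > 0, so this is the minimum; S ≈ 591.6834.

591.6834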